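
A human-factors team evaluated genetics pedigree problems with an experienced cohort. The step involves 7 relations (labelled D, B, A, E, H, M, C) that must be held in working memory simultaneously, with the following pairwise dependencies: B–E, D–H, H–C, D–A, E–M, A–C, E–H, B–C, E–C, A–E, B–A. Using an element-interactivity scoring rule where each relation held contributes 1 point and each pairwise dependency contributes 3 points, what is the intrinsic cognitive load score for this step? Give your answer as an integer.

Count of relations held simultaneously: 7.
Count of pairwise dependencies listed: 11.
Element contribution: 7 × 1 = 7.
Interaction contribution: 11 × 3 = 33.
Intrinsic load = 7 + 33 = 40.

40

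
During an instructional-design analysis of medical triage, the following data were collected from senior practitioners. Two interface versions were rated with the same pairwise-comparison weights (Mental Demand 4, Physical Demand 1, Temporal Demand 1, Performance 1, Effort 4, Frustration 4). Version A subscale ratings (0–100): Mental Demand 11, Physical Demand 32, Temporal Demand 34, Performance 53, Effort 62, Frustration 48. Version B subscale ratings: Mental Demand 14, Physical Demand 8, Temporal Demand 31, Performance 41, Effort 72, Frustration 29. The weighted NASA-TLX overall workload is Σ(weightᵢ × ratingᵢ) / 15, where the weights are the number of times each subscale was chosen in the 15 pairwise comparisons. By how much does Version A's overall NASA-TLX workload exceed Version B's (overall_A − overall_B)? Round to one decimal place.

4.2

Version A weighted sum = 4·11 + 1·32 + 1·34 + 1·53 + 4·62 + 4·48 = 44 + 32 + 34 + 53 + 248 + 192 = 603; overall_A = 603/15 = 40.2000.
Version B weighted sum = 4·14 + 1·8 + 1·31 + 1·41 + 4·72 + 4·29 = 56 + 8 + 31 + 41 + 288 + 116 = 540; overall_B = 540/15 = 36.0000.
Difference = 40.2000 − 36.0000 = 4.2000 ≈ 4.2.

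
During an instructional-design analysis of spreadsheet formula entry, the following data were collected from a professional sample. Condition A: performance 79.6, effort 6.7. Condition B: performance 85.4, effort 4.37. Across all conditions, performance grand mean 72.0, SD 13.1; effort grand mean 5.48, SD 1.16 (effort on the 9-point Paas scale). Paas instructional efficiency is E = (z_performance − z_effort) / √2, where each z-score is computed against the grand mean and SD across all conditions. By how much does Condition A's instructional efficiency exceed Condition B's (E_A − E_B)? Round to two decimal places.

Condition A: z_P = (79.6 − 72.0)/13.1 = 0.5802; z_E = (6.7 − 5.48)/1.16 = 1.0517; E_A = (0.5802 − 1.0517)/√2 = -0.3334.
Condition B: z_P = (85.4 − 72.0)/13.1 = 1.0229; z_E = (4.37 − 5.48)/1.16 = -0.9569; E_B = (1.0229 − (-0.9569))/√2 = 1.3999.
E_A − E_B = -0.3334 − 1.3999 = -1.7333 ≈ -1.73.

-1.73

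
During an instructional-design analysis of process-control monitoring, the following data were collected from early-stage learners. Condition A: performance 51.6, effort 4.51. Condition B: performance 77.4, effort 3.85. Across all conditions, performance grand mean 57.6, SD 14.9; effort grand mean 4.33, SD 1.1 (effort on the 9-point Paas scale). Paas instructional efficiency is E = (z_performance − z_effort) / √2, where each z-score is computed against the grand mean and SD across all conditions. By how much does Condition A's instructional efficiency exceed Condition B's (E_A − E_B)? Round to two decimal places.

Condition A: z_P = (51.6 − 57.6)/14.9 = -0.4027; z_E = (4.51 − 4.33)/1.1 = 0.1636; E_A = (-0.4027 − 0.1636)/√2 = -0.4004.
Condition B: z_P = (77.4 − 57.6)/14.9 = 1.3289; z_E = (3.85 − 4.33)/1.1 = -0.4364; E_B = (1.3289 − (-0.4364))/√2 = 1.2483.
E_A − E_B = -0.4004 − 1.2483 = -1.6487 ≈ -1.65.

-1.65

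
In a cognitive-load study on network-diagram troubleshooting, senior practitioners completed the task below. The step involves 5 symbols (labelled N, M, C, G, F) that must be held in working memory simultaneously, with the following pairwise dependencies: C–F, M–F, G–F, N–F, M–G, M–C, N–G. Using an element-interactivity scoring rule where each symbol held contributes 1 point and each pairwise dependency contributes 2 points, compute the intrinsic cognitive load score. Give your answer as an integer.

19

Count of symbols held simultaneously: 5.
Count of pairwise dependencies listed: 7.
Element contribution: 5 × 1 = 5.
Interaction contribution: 7 × 2 = 14.
Intrinsic load = 5 + 14 = 19.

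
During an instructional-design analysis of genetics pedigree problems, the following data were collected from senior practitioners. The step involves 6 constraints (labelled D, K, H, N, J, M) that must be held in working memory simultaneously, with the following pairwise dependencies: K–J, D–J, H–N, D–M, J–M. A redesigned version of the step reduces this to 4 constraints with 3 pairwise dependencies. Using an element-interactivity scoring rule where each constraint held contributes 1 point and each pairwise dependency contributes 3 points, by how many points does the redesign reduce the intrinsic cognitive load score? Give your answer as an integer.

Original: 6 × 1 + 5 × 3 = 6 + 15 = 21.
Redesigned: 4 × 1 + 3 × 3 = 4 + 9 = 13.
Reduction = 21 − 13 = 8.

8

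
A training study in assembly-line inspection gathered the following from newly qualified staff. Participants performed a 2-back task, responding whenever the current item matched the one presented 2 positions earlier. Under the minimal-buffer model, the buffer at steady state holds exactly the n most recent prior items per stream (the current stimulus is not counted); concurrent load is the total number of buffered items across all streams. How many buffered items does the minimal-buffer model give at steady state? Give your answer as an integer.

The buffer holds the 2 most recent prior items.
Steady-state concurrent load = 2 items.

2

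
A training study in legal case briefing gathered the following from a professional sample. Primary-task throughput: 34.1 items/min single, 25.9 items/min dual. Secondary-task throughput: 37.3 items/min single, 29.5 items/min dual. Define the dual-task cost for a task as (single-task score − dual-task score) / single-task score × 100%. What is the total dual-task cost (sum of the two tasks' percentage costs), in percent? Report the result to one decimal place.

45.0

Primary cost = (34.1 − 25.9) / 34.1 × 100% = 24.0469%.
Secondary cost = (37.3 − 29.5) / 37.3 × 100% = 20.9115%.
Total = 24.0469% + 20.9115% = 44.9584% ≈ 45.0%.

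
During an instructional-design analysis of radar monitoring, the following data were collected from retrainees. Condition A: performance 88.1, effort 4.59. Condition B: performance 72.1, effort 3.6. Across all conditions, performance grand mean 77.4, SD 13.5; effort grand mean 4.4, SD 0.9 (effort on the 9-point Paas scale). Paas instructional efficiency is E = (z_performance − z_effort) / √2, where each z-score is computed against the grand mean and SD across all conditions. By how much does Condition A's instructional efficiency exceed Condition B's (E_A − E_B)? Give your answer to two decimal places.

0.06

Condition A: z_P = (88.1 − 77.4)/13.5 = 0.7926; z_E = (4.59 − 4.4)/0.9 = 0.2111; E_A = (0.7926 − 0.2111)/√2 = 0.4112.
Condition B: z_P = (72.1 − 77.4)/13.5 = -0.3926; z_E = (3.6 − 4.4)/0.9 = -0.8889; E_B = (-0.3926 − (-0.8889))/√2 = 0.3509.
E_A − E_B = 0.4112 − 0.3509 = 0.0603 ≈ 0.06.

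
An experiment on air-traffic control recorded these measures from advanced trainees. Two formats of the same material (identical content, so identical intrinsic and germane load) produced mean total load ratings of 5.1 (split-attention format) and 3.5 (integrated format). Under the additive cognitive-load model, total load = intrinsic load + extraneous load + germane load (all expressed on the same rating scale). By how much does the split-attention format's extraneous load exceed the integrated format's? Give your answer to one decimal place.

1.6

Intrinsic and germane load are equal across formats, so the difference in total load equals the difference in extraneous load.
Extraneous-load difference = 5.1 − 3.5 = 1.6.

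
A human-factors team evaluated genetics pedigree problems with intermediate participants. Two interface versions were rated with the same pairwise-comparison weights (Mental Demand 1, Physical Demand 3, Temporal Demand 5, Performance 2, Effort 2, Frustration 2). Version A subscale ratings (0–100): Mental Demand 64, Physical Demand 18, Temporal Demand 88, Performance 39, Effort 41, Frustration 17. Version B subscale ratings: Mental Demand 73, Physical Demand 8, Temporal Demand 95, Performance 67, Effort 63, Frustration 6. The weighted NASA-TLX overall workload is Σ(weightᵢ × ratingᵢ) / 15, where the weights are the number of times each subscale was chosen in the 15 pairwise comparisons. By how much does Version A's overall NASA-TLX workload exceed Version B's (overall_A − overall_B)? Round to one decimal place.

-6.1

Version A weighted sum = 1·64 + 3·18 + 5·88 + 2·39 + 2·41 + 2·17 = 64 + 54 + 440 + 78 + 82 + 34 = 752; overall_A = 752/15 = 50.1333.
Version B weighted sum = 1·73 + 3·8 + 5·95 + 2·67 + 2·63 + 2·6 = 73 + 24 + 475 + 134 + 126 + 12 = 844; overall_B = 844/15 = 56.2667.
Difference = 50.1333 − 56.2667 = -6.1334 ≈ -6.1.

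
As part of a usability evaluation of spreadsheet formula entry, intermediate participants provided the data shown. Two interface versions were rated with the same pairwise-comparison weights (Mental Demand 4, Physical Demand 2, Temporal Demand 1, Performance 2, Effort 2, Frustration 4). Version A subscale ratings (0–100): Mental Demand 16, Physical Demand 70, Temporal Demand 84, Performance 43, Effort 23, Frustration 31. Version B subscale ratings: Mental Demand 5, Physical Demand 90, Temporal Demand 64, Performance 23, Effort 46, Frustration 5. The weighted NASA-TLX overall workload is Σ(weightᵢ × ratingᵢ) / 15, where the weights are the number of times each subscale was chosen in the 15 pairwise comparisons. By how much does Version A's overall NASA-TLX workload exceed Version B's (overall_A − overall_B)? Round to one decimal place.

Version A weighted sum = 4·16 + 2·70 + 1·84 + 2·43 + 2·23 + 4·31 = 64 + 140 + 84 + 86 + 46 + 124 = 544; overall_A = 544/15 = 36.2667.
Version B weighted sum = 4·5 + 2·90 + 1·64 + 2·23 + 2·46 + 4·5 = 20 + 180 + 64 + 46 + 92 + 20 = 422; overall_B = 422/15 = 28.1333.
Difference = 36.2667 − 28.1333 = 8.1334 ≈ 8.1.

8.1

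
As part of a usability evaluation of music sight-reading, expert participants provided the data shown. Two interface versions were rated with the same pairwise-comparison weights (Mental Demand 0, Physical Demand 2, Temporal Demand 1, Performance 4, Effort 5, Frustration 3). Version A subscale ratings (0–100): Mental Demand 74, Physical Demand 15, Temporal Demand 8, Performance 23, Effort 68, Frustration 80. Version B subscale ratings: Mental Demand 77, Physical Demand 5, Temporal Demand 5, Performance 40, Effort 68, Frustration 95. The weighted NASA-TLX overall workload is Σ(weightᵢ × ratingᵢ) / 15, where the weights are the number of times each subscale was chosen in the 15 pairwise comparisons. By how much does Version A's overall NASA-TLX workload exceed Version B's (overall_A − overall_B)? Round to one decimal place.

-6.0

Version A weighted sum = 0·74 + 2·15 + 1·8 + 4·23 + 5·68 + 3·80 = 0 + 30 + 8 + 92 + 340 + 240 = 710; overall_A = 710/15 = 47.3333.
Version B weighted sum = 0·77 + 2·5 + 1·5 + 4·40 + 5·68 + 3·95 = 0 + 10 + 5 + 160 + 340 + 285 = 800; overall_B = 800/15 = 53.3333.
Difference = 47.3333 − 53.3333 = -6.0000 ≈ -6.0.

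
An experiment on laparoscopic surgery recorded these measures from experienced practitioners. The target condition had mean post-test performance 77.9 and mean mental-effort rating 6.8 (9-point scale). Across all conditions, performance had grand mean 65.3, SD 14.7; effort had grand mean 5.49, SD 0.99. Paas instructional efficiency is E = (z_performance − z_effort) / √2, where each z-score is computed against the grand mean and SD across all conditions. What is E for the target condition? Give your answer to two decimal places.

-0.33

z_performance = (77.9 − 65.3) / 14.7 = 12.6000 / 14.7 = 0.8571.
z_effort = (6.8 − 5.49) / 0.99 = 1.3100 / 0.99 = 1.3232.
z_P − z_E = 0.8571 − 1.3232 = -0.4661.
E = -0.4661 / √2 = -0.4661 / 1.41421 = -0.3296 ≈ -0.33.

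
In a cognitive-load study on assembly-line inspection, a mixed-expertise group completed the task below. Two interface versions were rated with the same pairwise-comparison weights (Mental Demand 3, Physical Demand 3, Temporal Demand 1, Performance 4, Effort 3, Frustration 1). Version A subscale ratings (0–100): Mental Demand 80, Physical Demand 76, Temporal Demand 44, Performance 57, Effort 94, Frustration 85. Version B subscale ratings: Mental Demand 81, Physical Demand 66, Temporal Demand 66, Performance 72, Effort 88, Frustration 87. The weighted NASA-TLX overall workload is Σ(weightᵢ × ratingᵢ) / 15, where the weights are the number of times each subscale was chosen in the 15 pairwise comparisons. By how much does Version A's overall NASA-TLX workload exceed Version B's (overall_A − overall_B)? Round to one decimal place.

-2.6

Version A weighted sum = 3·80 + 3·76 + 1·44 + 4·57 + 3·94 + 1·85 = 240 + 228 + 44 + 228 + 282 + 85 = 1107; overall_A = 1107/15 = 73.8000.
Version B weighted sum = 3·81 + 3·66 + 1·66 + 4·72 + 3·88 + 1·87 = 243 + 198 + 66 + 288 + 264 + 87 = 1146; overall_B = 1146/15 = 76.4000.
Difference = 73.8000 − 76.4000 = -2.6000 ≈ -2.6.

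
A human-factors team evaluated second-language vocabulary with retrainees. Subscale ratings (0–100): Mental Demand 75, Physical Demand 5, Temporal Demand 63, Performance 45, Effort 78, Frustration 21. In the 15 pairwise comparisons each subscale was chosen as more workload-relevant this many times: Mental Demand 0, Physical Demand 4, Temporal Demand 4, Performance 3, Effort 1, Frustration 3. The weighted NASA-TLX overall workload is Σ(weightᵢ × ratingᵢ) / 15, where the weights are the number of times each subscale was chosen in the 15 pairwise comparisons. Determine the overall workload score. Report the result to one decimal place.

36.5

The tallies are the weights (they sum to 15).
Weighted sum = 0·75 + 4·5 + 4·63 + 3·45 + 1·78 + 3·21
            = 0 + 20 + 252 + 135 + 78 + 63 = 548.
Overall workload = 548 / 15 = 36.5333 ≈ 36.5.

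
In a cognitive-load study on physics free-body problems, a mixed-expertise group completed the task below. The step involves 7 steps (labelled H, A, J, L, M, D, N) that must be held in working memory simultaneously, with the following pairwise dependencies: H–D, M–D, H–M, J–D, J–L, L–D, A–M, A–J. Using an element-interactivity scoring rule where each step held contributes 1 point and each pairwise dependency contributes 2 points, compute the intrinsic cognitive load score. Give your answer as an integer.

Count of steps held simultaneously: 7.
Count of pairwise dependencies listed: 8.
Element contribution: 7 × 1 = 7.
Interaction contribution: 8 × 2 = 16.
Intrinsic load = 7 + 16 = 23.

23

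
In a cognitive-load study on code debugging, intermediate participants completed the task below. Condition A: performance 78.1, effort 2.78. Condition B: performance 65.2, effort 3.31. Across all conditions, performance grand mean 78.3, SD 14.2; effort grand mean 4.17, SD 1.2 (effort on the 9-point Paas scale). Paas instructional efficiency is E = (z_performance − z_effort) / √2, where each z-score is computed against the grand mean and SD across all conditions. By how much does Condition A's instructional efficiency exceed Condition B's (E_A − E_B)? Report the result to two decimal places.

0.95

Condition A: z_P = (78.1 − 78.3)/14.2 = -0.0141; z_E = (2.78 − 4.17)/1.2 = -1.1583; E_A = (-0.0141 − (-1.1583))/√2 = 0.8091.
Condition B: z_P = (65.2 − 78.3)/14.2 = -0.9225; z_E = (3.31 − 4.17)/1.2 = -0.7167; E_B = (-0.9225 − (-0.7167))/√2 = -0.1455.
E_A − E_B = 0.8091 − (-0.1455) = 0.9546 ≈ 0.95.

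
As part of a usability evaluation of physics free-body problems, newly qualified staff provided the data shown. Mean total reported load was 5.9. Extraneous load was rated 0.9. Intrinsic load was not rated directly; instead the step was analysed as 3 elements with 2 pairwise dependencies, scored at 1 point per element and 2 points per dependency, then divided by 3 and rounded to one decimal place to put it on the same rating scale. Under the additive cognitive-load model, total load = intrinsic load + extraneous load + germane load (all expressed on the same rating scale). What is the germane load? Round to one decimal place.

2.7

Intrinsic (element-interactivity): (3 × 1 + 2 × 2) / 3 = 7 / 3 = 2.3333 → 2.3.
germane load = total − intrinsic − extraneous
             = 5.9 − 2.3 − 0.9 = 2.7.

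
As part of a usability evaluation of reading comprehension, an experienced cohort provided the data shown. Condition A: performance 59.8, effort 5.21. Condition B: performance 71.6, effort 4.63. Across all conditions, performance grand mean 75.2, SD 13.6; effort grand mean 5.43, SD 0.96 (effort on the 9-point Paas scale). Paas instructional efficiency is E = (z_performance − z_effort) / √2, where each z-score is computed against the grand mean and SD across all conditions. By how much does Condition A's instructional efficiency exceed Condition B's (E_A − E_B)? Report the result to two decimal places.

-1.04

Condition A: z_P = (59.8 − 75.2)/13.6 = -1.1324; z_E = (5.21 − 5.43)/0.96 = -0.2292; E_A = (-1.1324 − (-0.2292))/√2 = -0.6387.
Condition B: z_P = (71.6 − 75.2)/13.6 = -0.2647; z_E = (4.63 − 5.43)/0.96 = -0.8333; E_B = (-0.2647 − (-0.8333))/√2 = 0.4021.
E_A − E_B = -0.6387 − 0.4021 = -1.0408 ≈ -1.04.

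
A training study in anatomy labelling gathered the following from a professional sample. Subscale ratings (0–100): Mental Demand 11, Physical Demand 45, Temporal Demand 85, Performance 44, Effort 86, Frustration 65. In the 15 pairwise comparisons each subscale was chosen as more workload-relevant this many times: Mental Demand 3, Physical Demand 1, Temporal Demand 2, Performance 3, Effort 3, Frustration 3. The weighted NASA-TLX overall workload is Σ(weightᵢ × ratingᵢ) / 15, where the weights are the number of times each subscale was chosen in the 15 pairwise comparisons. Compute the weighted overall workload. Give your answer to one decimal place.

55.5

The tallies are the weights (they sum to 15).
Weighted sum = 3·11 + 1·45 + 2·85 + 3·44 + 3·86 + 3·65
            = 33 + 45 + 170 + 132 + 258 + 195 = 833.
Overall workload = 833 / 15 = 55.5333 ≈ 55.5.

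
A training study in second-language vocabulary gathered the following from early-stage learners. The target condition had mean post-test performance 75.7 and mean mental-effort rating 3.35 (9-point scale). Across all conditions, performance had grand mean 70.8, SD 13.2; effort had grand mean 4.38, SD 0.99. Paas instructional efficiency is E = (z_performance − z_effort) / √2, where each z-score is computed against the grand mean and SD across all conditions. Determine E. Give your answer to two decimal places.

z_performance = (75.7 − 70.8) / 13.2 = 4.9000 / 13.2 = 0.3712.
z_effort = (3.35 − 4.38) / 0.99 = -1.0300 / 0.99 = -1.0404.
z_P − z_E = 0.3712 − (-1.0404) = 1.4116.
E = 1.4116 / √2 = 1.4116 / 1.41421 = 0.9982 ≈ 1.00.

1.00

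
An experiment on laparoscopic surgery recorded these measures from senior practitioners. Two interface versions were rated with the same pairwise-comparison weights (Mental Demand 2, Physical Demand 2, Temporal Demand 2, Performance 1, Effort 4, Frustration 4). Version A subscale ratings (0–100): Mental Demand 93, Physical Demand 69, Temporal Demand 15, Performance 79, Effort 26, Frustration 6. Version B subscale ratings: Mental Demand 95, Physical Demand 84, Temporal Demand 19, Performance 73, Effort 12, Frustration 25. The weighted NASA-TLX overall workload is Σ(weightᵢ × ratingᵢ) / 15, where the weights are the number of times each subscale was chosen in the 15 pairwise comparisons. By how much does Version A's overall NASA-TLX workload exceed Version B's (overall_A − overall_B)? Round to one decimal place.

-3.7

Version A weighted sum = 2·93 + 2·69 + 2·15 + 1·79 + 4·26 + 4·6 = 186 + 138 + 30 + 79 + 104 + 24 = 561; overall_A = 561/15 = 37.4000.
Version B weighted sum = 2·95 + 2·84 + 2·19 + 1·73 + 4·12 + 4·25 = 190 + 168 + 38 + 73 + 48 + 100 = 617; overall_B = 617/15 = 41.1333.
Difference = 37.4000 − 41.1333 = -3.7333 ≈ -3.7.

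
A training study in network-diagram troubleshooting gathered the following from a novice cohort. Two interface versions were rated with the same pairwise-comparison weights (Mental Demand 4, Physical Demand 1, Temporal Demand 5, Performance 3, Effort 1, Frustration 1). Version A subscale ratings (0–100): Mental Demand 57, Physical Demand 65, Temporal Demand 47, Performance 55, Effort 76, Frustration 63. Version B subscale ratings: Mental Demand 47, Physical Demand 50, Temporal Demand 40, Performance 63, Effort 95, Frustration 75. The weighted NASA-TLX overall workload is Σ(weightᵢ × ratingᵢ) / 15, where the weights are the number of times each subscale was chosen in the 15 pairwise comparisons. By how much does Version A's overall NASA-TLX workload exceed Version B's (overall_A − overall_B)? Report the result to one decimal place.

Version A weighted sum = 4·57 + 1·65 + 5·47 + 3·55 + 1·76 + 1·63 = 228 + 65 + 235 + 165 + 76 + 63 = 832; overall_A = 832/15 = 55.4667.
Version B weighted sum = 4·47 + 1·50 + 5·40 + 3·63 + 1·95 + 1·75 = 188 + 50 + 200 + 189 + 95 + 75 = 797; overall_B = 797/15 = 53.1333.
Difference = 55.4667 − 53.1333 = 2.3334 ≈ 2.3.

2.3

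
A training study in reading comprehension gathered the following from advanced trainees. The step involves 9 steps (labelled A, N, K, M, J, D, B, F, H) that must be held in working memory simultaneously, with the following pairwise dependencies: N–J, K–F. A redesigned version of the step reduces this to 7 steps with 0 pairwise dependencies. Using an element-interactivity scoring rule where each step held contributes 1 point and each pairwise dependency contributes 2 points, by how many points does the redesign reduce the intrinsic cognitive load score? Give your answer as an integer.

Original: 9 × 1 + 2 × 2 = 9 + 4 = 13.
Redesigned: 7 × 1 + 0 × 2 = 7 + 0 = 7.
Reduction = 13 − 7 = 6.

6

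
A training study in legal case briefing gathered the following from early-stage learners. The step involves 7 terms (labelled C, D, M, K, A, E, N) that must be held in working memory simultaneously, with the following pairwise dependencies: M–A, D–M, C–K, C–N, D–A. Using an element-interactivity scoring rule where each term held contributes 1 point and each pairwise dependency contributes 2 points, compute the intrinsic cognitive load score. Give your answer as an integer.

17

Count of terms held simultaneously: 7.
Count of pairwise dependencies listed: 5.
Element contribution: 7 × 1 = 7.
Interaction contribution: 5 × 2 = 10.
Intrinsic load = 7 + 10 = 17.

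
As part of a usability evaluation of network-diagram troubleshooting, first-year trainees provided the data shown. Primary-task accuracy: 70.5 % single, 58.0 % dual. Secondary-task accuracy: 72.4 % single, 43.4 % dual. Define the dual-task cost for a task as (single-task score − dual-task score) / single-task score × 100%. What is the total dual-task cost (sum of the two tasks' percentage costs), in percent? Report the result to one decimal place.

Primary cost = (70.5 − 58.0) / 70.5 × 100% = 17.7305%.
Secondary cost = (72.4 − 43.4) / 72.4 × 100% = 40.0552%.
Total = 17.7305% + 40.0552% = 57.7857% ≈ 57.8%.

57.8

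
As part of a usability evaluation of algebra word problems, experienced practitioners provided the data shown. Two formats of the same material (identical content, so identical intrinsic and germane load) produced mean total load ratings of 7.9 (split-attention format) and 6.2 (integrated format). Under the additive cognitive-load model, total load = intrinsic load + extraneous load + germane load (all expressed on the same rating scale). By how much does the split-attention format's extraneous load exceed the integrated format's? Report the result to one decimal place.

Intrinsic and germane load are equal across formats, so the difference in total load equals the difference in extraneous load.
Extraneous-load difference = 7.9 − 6.2 = 1.7.

1.7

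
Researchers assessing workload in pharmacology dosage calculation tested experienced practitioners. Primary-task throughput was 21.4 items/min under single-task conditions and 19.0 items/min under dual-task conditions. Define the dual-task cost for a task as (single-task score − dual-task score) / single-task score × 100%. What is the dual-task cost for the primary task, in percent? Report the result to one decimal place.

11.2

Cost = (21.4 − 19.0) / 21.4 × 100%
     = 2.4000 / 21.4 × 100% = 11.2150%.
≈ 11.2%.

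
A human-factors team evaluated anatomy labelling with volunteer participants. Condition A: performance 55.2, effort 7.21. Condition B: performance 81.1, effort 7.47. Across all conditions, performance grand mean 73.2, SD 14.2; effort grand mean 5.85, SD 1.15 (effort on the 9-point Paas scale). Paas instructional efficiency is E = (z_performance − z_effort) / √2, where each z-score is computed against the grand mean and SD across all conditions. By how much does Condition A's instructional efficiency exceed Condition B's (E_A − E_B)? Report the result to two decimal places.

-1.13

Condition A: z_P = (55.2 − 73.2)/14.2 = -1.2676; z_E = (7.21 − 5.85)/1.15 = 1.1826; E_A = (-1.2676 − 1.1826)/√2 = -1.7326.
Condition B: z_P = (81.1 − 73.2)/14.2 = 0.5563; z_E = (7.47 − 5.85)/1.15 = 1.4087; E_B = (0.5563 − 1.4087)/√2 = -0.6027.
E_A − E_B = -1.7326 − (-0.6027) = -1.1299 ≈ -1.13.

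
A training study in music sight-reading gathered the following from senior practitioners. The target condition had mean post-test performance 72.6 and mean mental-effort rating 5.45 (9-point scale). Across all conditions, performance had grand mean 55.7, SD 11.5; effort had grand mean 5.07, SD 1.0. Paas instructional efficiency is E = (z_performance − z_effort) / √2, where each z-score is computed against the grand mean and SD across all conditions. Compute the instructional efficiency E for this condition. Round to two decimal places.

z_performance = (72.6 − 55.7) / 11.5 = 16.9000 / 11.5 = 1.4696.
z_effort = (5.45 − 5.07) / 1.0 = 0.3800 / 1.0 = 0.3800.
z_P − z_E = 1.4696 − 0.3800 = 1.0896.
E = 1.0896 / √2 = 1.0896 / 1.41421 = 0.7705 ≈ 0.77.

0.77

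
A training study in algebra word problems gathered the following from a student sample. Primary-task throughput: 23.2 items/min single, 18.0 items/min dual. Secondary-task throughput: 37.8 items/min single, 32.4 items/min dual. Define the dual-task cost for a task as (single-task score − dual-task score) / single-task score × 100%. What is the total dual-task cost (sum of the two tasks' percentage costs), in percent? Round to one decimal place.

36.7

Primary cost = (23.2 − 18.0) / 23.2 × 100% = 22.4138%.
Secondary cost = (37.8 − 32.4) / 37.8 × 100% = 14.2857%.
Total = 22.4138% + 14.2857% = 36.6995% ≈ 36.7%.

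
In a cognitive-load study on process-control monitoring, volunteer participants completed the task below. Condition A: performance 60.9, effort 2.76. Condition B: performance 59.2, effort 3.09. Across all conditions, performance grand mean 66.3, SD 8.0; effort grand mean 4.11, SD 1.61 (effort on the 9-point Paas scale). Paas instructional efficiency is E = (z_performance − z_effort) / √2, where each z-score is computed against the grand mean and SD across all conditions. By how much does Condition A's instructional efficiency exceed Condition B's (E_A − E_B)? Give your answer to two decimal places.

Condition A: z_P = (60.9 − 66.3)/8.0 = -0.6750; z_E = (2.76 − 4.11)/1.61 = -0.8385; E_A = (-0.6750 − (-0.8385))/√2 = 0.1156.
Condition B: z_P = (59.2 − 66.3)/8.0 = -0.8875; z_E = (3.09 − 4.11)/1.61 = -0.6335; E_B = (-0.8875 − (-0.6335))/√2 = -0.1796.
E_A − E_B = 0.1156 − (-0.1796) = 0.2952 ≈ 0.30.

0.30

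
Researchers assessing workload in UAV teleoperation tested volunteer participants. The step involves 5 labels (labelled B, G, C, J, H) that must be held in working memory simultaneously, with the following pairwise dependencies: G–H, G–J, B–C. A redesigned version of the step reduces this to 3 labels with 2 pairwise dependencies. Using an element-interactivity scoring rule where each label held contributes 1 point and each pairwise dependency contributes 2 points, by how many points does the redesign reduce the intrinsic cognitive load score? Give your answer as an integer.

4

Original: 5 × 1 + 3 × 2 = 5 + 6 = 11.
Redesigned: 3 × 1 + 2 × 2 = 3 + 4 = 7.
Reduction = 11 − 7 = 4.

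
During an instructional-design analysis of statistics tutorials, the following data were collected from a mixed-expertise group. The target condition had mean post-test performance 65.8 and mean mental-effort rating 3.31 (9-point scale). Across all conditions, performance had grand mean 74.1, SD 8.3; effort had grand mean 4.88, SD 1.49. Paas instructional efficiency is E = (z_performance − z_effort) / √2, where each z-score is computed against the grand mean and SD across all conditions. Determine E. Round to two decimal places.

z_performance = (65.8 − 74.1) / 8.3 = -8.3000 / 8.3 = -1.0000.
z_effort = (3.31 − 4.88) / 1.49 = -1.5700 / 1.49 = -1.0537.
z_P − z_E = -1.0000 − (-1.0537) = 0.0537.
E = 0.0537 / √2 = 0.0537 / 1.41421 = 0.0380 ≈ 0.04.

0.04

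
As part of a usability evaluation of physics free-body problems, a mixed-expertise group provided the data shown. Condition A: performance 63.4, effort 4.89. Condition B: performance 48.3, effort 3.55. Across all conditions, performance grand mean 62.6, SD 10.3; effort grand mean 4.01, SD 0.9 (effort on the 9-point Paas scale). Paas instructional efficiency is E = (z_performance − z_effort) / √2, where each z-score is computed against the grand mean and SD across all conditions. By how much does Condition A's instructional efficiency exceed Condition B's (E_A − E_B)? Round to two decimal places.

-0.02

Condition A: z_P = (63.4 − 62.6)/10.3 = 0.0777; z_E = (4.89 − 4.01)/0.9 = 0.9778; E_A = (0.0777 − 0.9778)/√2 = -0.6365.
Condition B: z_P = (48.3 − 62.6)/10.3 = -1.3883; z_E = (3.55 − 4.01)/0.9 = -0.5111; E_B = (-1.3883 − (-0.5111))/√2 = -0.6203.
E_A − E_B = -0.6365 − (-0.6203) = -0.0162 ≈ -0.02.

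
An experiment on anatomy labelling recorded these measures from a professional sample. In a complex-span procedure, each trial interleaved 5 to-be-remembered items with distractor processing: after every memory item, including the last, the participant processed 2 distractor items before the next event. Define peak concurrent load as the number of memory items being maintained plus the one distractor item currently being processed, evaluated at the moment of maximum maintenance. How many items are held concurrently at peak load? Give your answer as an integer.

Maintenance is greatest during the distractor(s) after memory item 5: all 5 memory items are being held.
One distractor item is concurrently being processed.
Peak concurrent load = 5 + 1 = 6 items.

6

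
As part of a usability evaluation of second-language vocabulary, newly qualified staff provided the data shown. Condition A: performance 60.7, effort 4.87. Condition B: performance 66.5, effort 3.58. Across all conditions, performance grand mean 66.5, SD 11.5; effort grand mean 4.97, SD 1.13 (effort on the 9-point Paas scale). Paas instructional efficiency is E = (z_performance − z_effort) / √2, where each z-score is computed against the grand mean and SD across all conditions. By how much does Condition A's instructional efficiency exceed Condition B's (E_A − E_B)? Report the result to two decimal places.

-1.16

Condition A: z_P = (60.7 − 66.5)/11.5 = -0.5043; z_E = (4.87 − 4.97)/1.13 = -0.0885; E_A = (-0.5043 − (-0.0885))/√2 = -0.2940.
Condition B: z_P = (66.5 − 66.5)/11.5 = 0.0000; z_E = (3.58 − 4.97)/1.13 = -1.2301; E_B = (0.0000 − (-1.2301))/√2 = 0.8698.
E_A − E_B = -0.2940 − 0.8698 = -1.1638 ≈ -1.16.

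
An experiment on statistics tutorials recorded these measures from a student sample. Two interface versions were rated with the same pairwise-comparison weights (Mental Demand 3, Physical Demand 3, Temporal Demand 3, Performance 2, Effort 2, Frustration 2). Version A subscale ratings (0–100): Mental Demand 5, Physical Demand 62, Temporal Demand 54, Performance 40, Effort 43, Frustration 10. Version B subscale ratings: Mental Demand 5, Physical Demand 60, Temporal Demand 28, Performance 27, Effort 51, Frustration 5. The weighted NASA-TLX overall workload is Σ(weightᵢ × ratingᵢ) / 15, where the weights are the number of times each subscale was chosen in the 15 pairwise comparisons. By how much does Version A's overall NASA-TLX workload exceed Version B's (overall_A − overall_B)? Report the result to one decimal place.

Version A weighted sum = 3·5 + 3·62 + 3·54 + 2·40 + 2·43 + 2·10 = 15 + 186 + 162 + 80 + 86 + 20 = 549; overall_A = 549/15 = 36.6000.
Version B weighted sum = 3·5 + 3·60 + 3·28 + 2·27 + 2·51 + 2·5 = 15 + 180 + 84 + 54 + 102 + 10 = 445; overall_B = 445/15 = 29.6667.
Difference = 36.6000 − 29.6667 = 6.9333 ≈ 6.9.

6.9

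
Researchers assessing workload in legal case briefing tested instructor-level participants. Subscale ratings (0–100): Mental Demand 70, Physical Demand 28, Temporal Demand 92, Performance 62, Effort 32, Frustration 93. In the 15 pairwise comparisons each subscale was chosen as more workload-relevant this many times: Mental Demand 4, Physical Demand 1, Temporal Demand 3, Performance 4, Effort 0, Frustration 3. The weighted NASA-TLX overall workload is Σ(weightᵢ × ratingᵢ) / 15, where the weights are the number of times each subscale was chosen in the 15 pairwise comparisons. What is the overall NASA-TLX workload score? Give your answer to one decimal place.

The tallies are the weights (they sum to 15).
Weighted sum = 4·70 + 1·28 + 3·92 + 4·62 + 0·32 + 3·93
            = 280 + 28 + 276 + 248 + 0 + 279 = 1111.
Overall workload = 1111 / 15 = 74.0667 ≈ 74.1.

74.1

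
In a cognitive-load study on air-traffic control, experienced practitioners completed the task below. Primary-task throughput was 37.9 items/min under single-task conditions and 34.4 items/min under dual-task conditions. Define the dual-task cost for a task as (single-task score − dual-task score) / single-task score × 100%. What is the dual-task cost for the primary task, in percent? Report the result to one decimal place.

Cost = (37.9 − 34.4) / 37.9 × 100%
     = 3.5000 / 37.9 × 100% = 9.2348%.
≈ 9.2%.

9.2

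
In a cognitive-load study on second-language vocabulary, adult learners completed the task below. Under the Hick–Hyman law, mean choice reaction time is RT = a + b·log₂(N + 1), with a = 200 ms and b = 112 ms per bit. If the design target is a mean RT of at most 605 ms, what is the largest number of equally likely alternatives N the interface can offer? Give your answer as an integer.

11

Set 200 + 112·log₂(N + 1) ≤ 605.
log₂(N + 1) ≤ (605 − 200) / 112 = 3.6161.
N + 1 ≤ 2^3.6161 = 12.2618.
N ≤ 11.2618, so the largest integer N is 11.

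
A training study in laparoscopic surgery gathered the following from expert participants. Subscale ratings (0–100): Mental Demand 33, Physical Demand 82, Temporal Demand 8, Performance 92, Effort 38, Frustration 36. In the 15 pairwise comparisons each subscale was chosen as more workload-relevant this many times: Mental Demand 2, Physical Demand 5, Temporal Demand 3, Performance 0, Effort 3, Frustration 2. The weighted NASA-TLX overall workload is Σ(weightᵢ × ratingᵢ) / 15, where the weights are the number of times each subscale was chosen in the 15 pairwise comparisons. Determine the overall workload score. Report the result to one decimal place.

The tallies are the weights (they sum to 15).
Weighted sum = 2·33 + 5·82 + 3·8 + 0·92 + 3·38 + 2·36
            = 66 + 410 + 24 + 0 + 114 + 72 = 686.
Overall workload = 686 / 15 = 45.7333 ≈ 45.7.

45.7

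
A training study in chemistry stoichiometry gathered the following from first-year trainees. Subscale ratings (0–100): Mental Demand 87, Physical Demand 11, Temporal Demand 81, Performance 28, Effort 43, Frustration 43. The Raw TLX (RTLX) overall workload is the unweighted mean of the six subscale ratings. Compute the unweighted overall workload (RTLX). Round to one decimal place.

Sum of ratings = 87 + 11 + 81 + 28 + 43 + 43 = 293.
RTLX = 293 / 6 = 48.8333 ≈ 48.8.

48.8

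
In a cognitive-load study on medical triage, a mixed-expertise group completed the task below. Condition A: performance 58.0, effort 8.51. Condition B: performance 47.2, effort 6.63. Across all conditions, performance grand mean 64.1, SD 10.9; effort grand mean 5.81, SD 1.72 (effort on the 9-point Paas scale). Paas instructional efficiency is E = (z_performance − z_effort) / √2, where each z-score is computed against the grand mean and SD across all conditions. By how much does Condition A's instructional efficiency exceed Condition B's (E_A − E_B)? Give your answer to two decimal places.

Condition A: z_P = (58.0 − 64.1)/10.9 = -0.5596; z_E = (8.51 − 5.81)/1.72 = 1.5698; E_A = (-0.5596 − 1.5698)/√2 = -1.5057.
Condition B: z_P = (47.2 − 64.1)/10.9 = -1.5505; z_E = (6.63 − 5.81)/1.72 = 0.4767; E_B = (-1.5505 − 0.4767)/√2 = -1.4334.
E_A − E_B = -1.5057 − (-1.4334) = -0.0723 ≈ -0.07.

-0.07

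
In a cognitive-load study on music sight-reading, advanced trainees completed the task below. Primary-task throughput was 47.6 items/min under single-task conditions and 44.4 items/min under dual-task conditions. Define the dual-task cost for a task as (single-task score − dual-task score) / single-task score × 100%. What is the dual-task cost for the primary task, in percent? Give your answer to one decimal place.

6.7

Cost = (47.6 − 44.4) / 47.6 × 100%
     = 3.2000 / 47.6 × 100% = 6.7227%.
≈ 6.7%.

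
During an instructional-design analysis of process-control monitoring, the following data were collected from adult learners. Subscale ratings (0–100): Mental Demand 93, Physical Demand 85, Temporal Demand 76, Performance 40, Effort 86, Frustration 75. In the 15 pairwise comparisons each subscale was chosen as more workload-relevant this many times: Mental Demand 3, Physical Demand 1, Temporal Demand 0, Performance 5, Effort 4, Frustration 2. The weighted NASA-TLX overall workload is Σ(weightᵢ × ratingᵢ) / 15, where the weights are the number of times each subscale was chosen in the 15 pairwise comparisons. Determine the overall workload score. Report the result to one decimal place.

70.5

The tallies are the weights (they sum to 15).
Weighted sum = 3·93 + 1·85 + 0·76 + 5·40 + 4·86 + 2·75
            = 279 + 85 + 0 + 200 + 344 + 150 = 1058.
Overall workload = 1058 / 15 = 70.5333 ≈ 70.5.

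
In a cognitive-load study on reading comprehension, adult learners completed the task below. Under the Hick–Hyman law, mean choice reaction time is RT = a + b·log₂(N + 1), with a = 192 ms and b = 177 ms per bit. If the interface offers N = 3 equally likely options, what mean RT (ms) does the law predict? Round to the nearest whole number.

546

log₂(3 + 1) = log₂(4) = 2.0000.
RT = 192 + 177 × 2.0000 = 192 + 354.0000 = 546.0000 ms.
≈ 546 ms.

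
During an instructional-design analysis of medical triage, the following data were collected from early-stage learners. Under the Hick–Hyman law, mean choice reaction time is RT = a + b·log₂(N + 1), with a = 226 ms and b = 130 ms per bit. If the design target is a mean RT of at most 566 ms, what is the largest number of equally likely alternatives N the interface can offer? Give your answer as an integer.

Set 226 + 130·log₂(N + 1) ≤ 566.
log₂(N + 1) ≤ (566 − 226) / 130 = 2.6154.
N + 1 ≤ 2^2.6154 = 6.1279.
N ≤ 5.1279, so the largest integer N is 5.

5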